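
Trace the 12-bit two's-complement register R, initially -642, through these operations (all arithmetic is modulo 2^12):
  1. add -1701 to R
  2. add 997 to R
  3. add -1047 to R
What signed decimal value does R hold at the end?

Start: R = -642 = 110101111110.
R = -642 + (-1701) = -2343; wraps to 1753 = 011011011001
R = 1753 + 997 = 2750; wraps to -1346 = 101010111110
R = -1346 + (-1047) = -2393; wraps to 1703 = 011010100111

1703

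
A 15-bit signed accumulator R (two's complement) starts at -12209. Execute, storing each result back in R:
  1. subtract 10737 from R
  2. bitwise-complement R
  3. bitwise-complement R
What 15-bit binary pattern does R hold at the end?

Start: R = -12209 = 101000001001111.
R = -12209 − 10737 = -22946; wraps to 9822 = 010011001011110
R = NOT 010011001011110 = 101100110100001 = -9823
R = NOT 101100110100001 = 010011001011110 = 9822

010011001011110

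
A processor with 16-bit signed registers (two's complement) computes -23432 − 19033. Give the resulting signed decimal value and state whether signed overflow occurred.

23071; overflow

-23432 → 1010010001111000
19033 → 0100101001011001
Subtract via negate-and-add: invert 0100101001011001 + 1 = 1011010110100111 (i.e. -19033).
  1010010001111000
+ 1011010110100111
= 0101101000011111  (discard carry-out 1)
Result 0101101000011111: MSB = 0 → value 23071.
Both addends (after negating the subtrahend) are negative but the stored result is non-negative: signed overflow. The true value -23432 − 19033 = -42465 lies outside [-32768, 32767].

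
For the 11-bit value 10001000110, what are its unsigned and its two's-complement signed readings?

unsigned = 1094, signed = -954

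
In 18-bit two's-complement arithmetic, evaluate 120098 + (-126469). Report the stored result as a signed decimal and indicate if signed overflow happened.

120098 → 011101010100100010
-126469 → 100001000111111011
  011101010100100010
+ 100001000111111011
= 111110011100011101
Result 111110011100011101: MSB = 1 → 255773 − 262144 = -6371.
Addends have opposite signs, so signed overflow cannot occur.

-6371; no overflow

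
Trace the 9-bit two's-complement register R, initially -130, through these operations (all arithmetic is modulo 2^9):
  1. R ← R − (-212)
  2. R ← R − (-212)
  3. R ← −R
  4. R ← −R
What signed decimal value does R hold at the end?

-218

Start: R = -130 = 101111110.
R = -130 − (-212) = 82 = 001010010
R = 82 − (-212) = 294; wraps to -218 = 100100110
R = −(-218) = 218 = 011011010
R = −(218) = -218 = 100100110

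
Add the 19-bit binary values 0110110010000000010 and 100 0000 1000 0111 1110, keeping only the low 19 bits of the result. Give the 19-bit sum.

1110110110010000000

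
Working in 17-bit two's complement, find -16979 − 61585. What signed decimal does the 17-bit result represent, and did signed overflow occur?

52508; overflow

-16979 → 11011110110101101
61585 → 01111000010010001
Subtract via negate-and-add: invert 01111000010010001 + 1 = 10000111101101111 (i.e. -61585).
  11011110110101101
+ 10000111101101111
= 01100110100011100  (discard carry-out 1)
Result 01100110100011100: MSB = 0 → value 52508.
Both addends (after negating the subtrahend) are negative but the stored result is non-negative: signed overflow. The true value -16979 − 61585 = -78564 lies outside [-65536, 65535].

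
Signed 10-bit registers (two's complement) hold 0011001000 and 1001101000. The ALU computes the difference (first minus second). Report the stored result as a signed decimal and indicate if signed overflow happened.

-416; overflow

0011001000 = 200 (signed)
1001101000 = -408 (signed)
Subtract via negate-and-add: invert 1001101000 + 1 = 0110011000 (i.e. 408).
  0011001000
+ 0110011000
= 1001100000
Result 1001100000: MSB = 1 → 608 − 1024 = -416.
Both addends (after negating the subtrahend) are non-negative but the stored result is negative: signed overflow. The true value 200 − (-408) = 608 lies outside [-512, 511].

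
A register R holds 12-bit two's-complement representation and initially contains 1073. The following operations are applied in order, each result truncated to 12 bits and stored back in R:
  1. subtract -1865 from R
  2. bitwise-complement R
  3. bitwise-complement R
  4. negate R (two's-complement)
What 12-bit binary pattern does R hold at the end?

010010000110

Start: R = 1073 = 010000110001.
R = 1073 − (-1865) = 2938; wraps to -1158 = 101101111010
R = NOT 101101111010 = 010010000101 = 1157
R = NOT 010010000101 = 101101111010 = -1158
R = −(-1158) = 1158 = 010010000110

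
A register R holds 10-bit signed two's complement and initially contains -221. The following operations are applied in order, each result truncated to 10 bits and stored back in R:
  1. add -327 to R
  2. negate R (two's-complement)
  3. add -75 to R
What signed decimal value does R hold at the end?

Start: R = -221 = 1100100011.
R = -221 + (-327) = -548; wraps to 476 = 0111011100
R = −(476) = -476 = 1000100100
R = -476 + (-75) = -551; wraps to 473 = 0111011001

473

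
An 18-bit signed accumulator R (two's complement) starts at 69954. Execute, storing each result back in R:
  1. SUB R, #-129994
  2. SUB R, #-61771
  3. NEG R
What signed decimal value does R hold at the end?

Start: R = 69954 = 010001000101000010.
R = 69954 − (-129994) = 199948; wraps to -62196 = 110000110100001100
R = -62196 − (-61771) = -425 = 111111111001010111
R = −(-425) = 425 = 000000000110101001

425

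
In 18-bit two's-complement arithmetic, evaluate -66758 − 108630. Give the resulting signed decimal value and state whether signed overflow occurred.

86756; overflow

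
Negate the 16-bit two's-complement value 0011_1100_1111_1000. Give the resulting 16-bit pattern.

1100001100001000

Invert: 1100001100000111. Add 1: 1100001100001000.
Check: 0011110011111000 = 15608, 1100001100001000 = -15608.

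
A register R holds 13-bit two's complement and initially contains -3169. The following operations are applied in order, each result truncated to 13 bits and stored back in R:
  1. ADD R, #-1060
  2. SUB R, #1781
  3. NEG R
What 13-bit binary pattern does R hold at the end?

1011101111010

Start: R = -3169 = 1001110011111.
R = -3169 + (-1060) = -4229; wraps to 3963 = 0111101111011
R = 3963 − 1781 = 2182 = 0100010000110
R = −(2182) = -2182 = 1011101111010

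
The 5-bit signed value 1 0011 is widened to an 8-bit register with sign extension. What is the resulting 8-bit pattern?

11110011

MSB of 10011 is 1; replicate it into the new high bits.
111|10011 → 11110011 (still -13).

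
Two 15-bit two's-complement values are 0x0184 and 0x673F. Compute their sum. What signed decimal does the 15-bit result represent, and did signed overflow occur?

0x0184 = 000000110000100 = 388 (signed)
0x673F = 110011100111111 = -6337 (signed)
  000000110000100
+ 110011100111111
= 110100011000011
Result 110100011000011: MSB = 1 → 26819 − 32768 = -5949.
Addends have opposite signs, so signed overflow cannot occur.

-5949; no overflow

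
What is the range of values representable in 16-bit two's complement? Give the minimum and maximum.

Minimum: −2^15 = -32768.
Maximum: 2^15 − 1 = 32767.

min = -32768, max = 32767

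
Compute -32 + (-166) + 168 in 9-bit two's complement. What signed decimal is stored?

-32 + (-166) = -198 (100111010)
-198 + 168 = -30 (111100010)

-30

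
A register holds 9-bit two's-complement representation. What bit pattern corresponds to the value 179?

010110011

179 is non-negative, so write it directly in 9 bits: 010110011.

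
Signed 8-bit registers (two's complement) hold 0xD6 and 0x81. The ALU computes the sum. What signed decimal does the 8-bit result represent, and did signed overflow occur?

0xD6 = 11010110 = -42 (signed)
0x81 = 10000001 = -127 (signed)
  11010110
+ 10000001
= 01010111  (discard carry-out 1)
Result 01010111: MSB = 0 → value 87.
Both addends are negative but the stored result is non-negative: signed overflow. The true value -42 + (-127) = -169 lies outside [-128, 127].

87; overflow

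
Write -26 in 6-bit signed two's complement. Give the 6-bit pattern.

100110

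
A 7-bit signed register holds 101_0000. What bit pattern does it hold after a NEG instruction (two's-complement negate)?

Invert: 0101111. Add 1: 0110000.
Check: 1010000 = -48, 0110000 = 48.

0110000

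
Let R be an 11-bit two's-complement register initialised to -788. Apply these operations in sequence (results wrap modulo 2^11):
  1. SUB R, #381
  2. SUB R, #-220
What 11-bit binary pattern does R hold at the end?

Start: R = -788 = 10011101100.
R = -788 − 381 = -1169; wraps to 879 = 01101101111
R = 879 − (-220) = 1099; wraps to -949 = 10001001011

10001001011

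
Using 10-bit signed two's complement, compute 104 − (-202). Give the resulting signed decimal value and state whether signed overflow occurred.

306; no overflow

104 → 0001101000
-202 → 1100110110
Subtract via negate-and-add: invert 1100110110 + 1 = 0011001010 (i.e. 202).
  0001101000
+ 0011001010
= 0100110010
Result 0100110010: MSB = 0 → value 306.
Both addends (after negating the subtrahend) are non-negative and so is the stored result: no signed overflow.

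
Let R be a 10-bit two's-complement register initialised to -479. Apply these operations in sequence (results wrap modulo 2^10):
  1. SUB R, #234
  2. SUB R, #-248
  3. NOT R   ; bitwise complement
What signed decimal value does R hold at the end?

464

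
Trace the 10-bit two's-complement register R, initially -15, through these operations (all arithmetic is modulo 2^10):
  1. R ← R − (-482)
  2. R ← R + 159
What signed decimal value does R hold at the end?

Start: R = -15 = 1111110001.
R = -15 − (-482) = 467 = 0111010011
R = 467 + 159 = 626; wraps to -398 = 1001110010

-398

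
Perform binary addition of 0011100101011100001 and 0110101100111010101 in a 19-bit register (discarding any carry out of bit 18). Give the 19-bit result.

1010010010010110110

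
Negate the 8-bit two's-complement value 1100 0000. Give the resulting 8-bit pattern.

Invert: 00111111. Add 1: 01000000.
Check: 11000000 = -64, 01000000 = 64.

01000000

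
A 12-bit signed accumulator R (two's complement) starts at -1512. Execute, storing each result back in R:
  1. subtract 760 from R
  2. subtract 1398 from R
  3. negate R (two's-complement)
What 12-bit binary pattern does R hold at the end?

Start: R = -1512 = 101000011000.
R = -1512 − 760 = -2272; wraps to 1824 = 011100100000
R = 1824 − 1398 = 426 = 000110101010
R = −(426) = -426 = 111001010110

111001010110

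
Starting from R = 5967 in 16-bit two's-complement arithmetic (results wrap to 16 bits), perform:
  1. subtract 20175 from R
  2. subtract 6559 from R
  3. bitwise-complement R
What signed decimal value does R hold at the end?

20766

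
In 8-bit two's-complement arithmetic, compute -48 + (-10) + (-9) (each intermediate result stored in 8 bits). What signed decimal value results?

-48 + (-10) = -58 (11000110)
-58 + (-9) = -67 (10111101)

-67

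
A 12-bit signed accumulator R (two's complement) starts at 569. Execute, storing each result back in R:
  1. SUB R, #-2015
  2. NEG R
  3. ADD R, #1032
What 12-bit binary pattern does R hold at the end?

100111110000

Start: R = 569 = 001000111001.
R = 569 − (-2015) = 2584; wraps to -1512 = 101000011000
R = −(-1512) = 1512 = 010111101000
R = 1512 + 1032 = 2544; wraps to -1552 = 100111110000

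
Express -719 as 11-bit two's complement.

10100110001

|-719| = 719 = 01011001111 in 11 bits.
Invert the bits: 10100110000. Add 1: 10100110001.
Check: 10100110001 reads as 1329 − 2048 = -719.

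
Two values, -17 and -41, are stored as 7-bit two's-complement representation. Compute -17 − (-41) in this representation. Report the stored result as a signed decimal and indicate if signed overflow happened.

-17 → 1101111
-41 → 1010111
Subtract via negate-and-add: invert 1010111 + 1 = 0101001 (i.e. 41).
  1101111
+ 0101001
= 0011000  (discard carry-out 1)
Result 0011000: MSB = 0 → value 24.
Addends (after negating the subtrahend) have opposite signs, so signed overflow cannot occur.

24; no overflow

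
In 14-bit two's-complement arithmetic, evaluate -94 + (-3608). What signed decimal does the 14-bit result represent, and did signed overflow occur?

-3702; no overflow

-94 → 11111110100010
-3608 → 11000111101000
  11111110100010
+ 11000111101000
= 11000110001010  (discard carry-out 1)
Result 11000110001010: MSB = 1 → 12682 − 16384 = -3702.
Both addends are negative and so is the stored result: no signed overflow.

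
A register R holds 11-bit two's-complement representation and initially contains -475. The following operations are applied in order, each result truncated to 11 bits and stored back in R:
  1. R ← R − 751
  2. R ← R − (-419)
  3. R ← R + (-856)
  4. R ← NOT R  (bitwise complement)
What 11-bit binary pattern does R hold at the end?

Start: R = -475 = 11000100101.
R = -475 − 751 = -1226; wraps to 822 = 01100110110
R = 822 − (-419) = 1241; wraps to -807 = 10011011001
R = -807 + (-856) = -1663; wraps to 385 = 00110000001
R = NOT 00110000001 = 11001111110 = -386

11001111110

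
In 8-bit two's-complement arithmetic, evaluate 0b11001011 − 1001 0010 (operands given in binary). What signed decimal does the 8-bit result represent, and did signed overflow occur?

0b11001011 → 11001011 = -53 (signed)
1001 0010 → 10010010 = -110 (signed)
Subtract via negate-and-add: invert 10010010 + 1 = 01101110 (i.e. 110).
  11001011
+ 01101110
= 00111001  (discard carry-out 1)
Result 00111001: MSB = 0 → value 57.
Addends (after negating the subtrahend) have opposite signs, so signed overflow cannot occur.

57; no overflow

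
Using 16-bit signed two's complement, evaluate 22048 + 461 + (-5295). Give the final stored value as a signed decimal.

17214

22048 + 461 = 22509 (0101011111101101)
22509 + (-5295) = 17214 (0100001100111110)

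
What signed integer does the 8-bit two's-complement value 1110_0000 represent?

-32

MSB is 1, so the value is negative.
Unsigned reading: 224. Subtract 2^8 = 256: 224 − 256 = -32.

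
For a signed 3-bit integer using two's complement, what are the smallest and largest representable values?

Minimum: −2^2 = -4.
Maximum: 2^2 − 1 = 3.

min = -4, max = 3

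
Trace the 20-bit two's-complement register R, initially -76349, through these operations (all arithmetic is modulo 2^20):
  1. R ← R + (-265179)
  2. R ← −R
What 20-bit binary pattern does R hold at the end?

01010011011000011000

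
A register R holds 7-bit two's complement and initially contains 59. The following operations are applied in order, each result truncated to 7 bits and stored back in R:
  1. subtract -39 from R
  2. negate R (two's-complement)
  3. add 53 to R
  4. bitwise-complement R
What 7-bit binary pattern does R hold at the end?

0101100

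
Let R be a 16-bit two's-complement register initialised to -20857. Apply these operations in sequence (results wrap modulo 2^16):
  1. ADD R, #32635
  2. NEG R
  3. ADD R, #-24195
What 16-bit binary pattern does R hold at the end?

0111001101111011

Start: R = -20857 = 1010111010000111.
R = -20857 + 32635 = 11778 = 0010111000000010
R = −(11778) = -11778 = 1101000111111110
R = -11778 + (-24195) = -35973; wraps to 29563 = 0111001101111011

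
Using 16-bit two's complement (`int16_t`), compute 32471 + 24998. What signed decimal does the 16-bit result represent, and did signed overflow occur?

-8067; overflow

32471 → 0111111011010111
24998 → 0110000110100110
  0111111011010111
+ 0110000110100110
= 1110000001111101
Result 1110000001111101: MSB = 1 → 57469 − 65536 = -8067.
Both addends are non-negative but the stored result is negative: signed overflow. The true value 32471 + 24998 = 57469 lies outside [-32768, 32767].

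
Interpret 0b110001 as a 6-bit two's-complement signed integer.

MSB is 1, so the value is negative.
Unsigned reading: 49. Subtract 2^6 = 64: 49 − 64 = -15.

-15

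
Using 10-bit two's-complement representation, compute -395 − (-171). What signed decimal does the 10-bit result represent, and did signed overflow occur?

-395 → 1001110101
-171 → 1101010101
Subtract via negate-and-add: invert 1101010101 + 1 = 0010101011 (i.e. 171).
  1001110101
+ 0010101011
= 1100100000
Result 1100100000: MSB = 1 → 800 − 1024 = -224.
Addends (after negating the subtrahend) have opposite signs, so signed overflow cannot occur.

-224; no overflow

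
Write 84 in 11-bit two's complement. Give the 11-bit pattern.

00001010100

84 is non-negative, so write it directly in 11 bits: 00001010100.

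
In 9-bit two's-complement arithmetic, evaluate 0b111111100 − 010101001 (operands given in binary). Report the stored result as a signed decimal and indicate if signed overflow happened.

0b111111100 → 111111100 = -4 (signed)
010101001 = 169 (signed)
Subtract via negate-and-add: invert 010101001 + 1 = 101010111 (i.e. -169).
  111111100
+ 101010111
= 101010011  (discard carry-out 1)
Result 101010011: MSB = 1 → 339 − 512 = -173.
Both addends (after negating the subtrahend) are negative and so is the stored result: no signed overflow.

-173; no overflow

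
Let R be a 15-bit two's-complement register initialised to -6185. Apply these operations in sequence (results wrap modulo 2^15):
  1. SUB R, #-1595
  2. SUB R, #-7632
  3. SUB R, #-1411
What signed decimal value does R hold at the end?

4453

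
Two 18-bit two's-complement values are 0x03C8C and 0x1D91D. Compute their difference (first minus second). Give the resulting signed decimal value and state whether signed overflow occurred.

0x03C8C = 000011110010001100 = 15500 (signed)
0x1D91D = 011101100100011101 = 121117 (signed)
Subtract via negate-and-add: invert 011101100100011101 + 1 = 100010011011100011 (i.e. -121117).
  000011110010001100
+ 100010011011100011
= 100110001101101111
Result 100110001101101111: MSB = 1 → 156527 − 262144 = -105617.
Addends (after negating the subtrahend) have opposite signs, so signed overflow cannot occur.

-105617; no overflow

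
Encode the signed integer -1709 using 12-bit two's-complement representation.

100101010011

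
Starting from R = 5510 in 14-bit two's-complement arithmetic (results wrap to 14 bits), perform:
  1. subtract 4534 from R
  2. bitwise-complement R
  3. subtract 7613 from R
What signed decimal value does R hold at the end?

7794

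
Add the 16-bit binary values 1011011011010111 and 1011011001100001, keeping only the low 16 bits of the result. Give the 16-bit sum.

0110110100111000

  1011011011010111
+ 1011011001100001
= 0110110100111000  (discard carry-out 1)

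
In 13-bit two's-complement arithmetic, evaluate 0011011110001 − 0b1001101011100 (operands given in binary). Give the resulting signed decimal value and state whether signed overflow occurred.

-3179; overflow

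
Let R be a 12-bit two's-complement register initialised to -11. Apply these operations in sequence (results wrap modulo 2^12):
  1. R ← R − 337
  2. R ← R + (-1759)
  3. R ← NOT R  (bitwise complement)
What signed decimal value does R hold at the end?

-1990

Start: R = -11 = 111111110101.
R = -11 − 337 = -348 = 111010100100
R = -348 + (-1759) = -2107; wraps to 1989 = 011111000101
R = NOT 011111000101 = 100000111010 = -1990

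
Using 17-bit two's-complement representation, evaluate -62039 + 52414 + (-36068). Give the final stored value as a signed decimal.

-45693

-62039 + 52414 = -9625 (11101101001100111)
-9625 + (-36068) = -45693 (10100110110000011)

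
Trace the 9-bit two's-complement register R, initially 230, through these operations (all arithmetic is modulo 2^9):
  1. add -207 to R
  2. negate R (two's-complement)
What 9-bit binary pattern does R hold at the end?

111101001

Start: R = 230 = 011100110.
R = 230 + (-207) = 23 = 000010111
R = −(23) = -23 = 111101001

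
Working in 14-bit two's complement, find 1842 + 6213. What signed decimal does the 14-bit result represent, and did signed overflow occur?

1842 → 00011100110010
6213 → 01100001000101
  00011100110010
+ 01100001000101
= 01111101110111
Result 01111101110111: MSB = 0 → value 8055.
Both addends are non-negative and so is the stored result: no signed overflow.

8055; no overflow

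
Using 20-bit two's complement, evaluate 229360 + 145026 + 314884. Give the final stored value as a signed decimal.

229360 + 145026 = 374386 (01011011011001110010)
374386 + 314884 = 689270 → wraps to -359306 (10101000010001110110)

-359306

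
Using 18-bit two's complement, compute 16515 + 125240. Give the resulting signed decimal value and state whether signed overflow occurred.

-120389; overflow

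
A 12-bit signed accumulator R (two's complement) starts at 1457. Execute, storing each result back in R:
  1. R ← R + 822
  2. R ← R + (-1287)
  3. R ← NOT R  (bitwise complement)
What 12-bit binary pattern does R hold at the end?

110000011111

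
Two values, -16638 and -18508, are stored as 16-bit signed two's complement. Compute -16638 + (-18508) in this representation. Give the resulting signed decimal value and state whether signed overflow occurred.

30390; overflow

-16638 → 1011111100000010
-18508 → 1011011110110100
  1011111100000010
+ 1011011110110100
= 0111011010110110  (discard carry-out 1)
Result 0111011010110110: MSB = 0 → value 30390.
Both addends are negative but the stored result is non-negative: signed overflow. The true value -16638 + (-18508) = -35146 lies outside [-32768, 32767].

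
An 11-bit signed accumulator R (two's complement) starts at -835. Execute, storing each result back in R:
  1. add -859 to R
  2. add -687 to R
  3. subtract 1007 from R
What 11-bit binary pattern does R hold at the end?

Start: R = -835 = 10010111101.
R = -835 + (-859) = -1694; wraps to 354 = 00101100010
R = 354 + (-687) = -333 = 11010110011
R = -333 − 1007 = -1340; wraps to 708 = 01011000100

01011000100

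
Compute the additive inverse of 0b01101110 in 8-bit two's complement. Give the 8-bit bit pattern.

Invert: 10010001. Add 1: 10010010.
Check: 01101110 = 110, 10010010 = -110.

10010010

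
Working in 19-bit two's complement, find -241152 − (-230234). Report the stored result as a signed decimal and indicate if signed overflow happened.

-241152 → 1000101001000000000
-230234 → 1000111110010100110
Subtract via negate-and-add: invert 1000111110010100110 + 1 = 0111000001101011010 (i.e. 230234).
  1000101001000000000
+ 0111000001101011010
= 1111101010101011010
Result 1111101010101011010: MSB = 1 → 513370 − 524288 = -10918.
Addends (after negating the subtrahend) have opposite signs, so signed overflow cannot occur.

-10918; no overflow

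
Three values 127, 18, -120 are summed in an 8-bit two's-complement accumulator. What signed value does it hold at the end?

25

127 + 18 = 145 → wraps to -111 (10010001)
-111 + (-120) = -231 → wraps to 25 (00011001)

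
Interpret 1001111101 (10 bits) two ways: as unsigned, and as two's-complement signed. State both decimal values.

Unsigned: 1001111101 = 637.
Signed: MSB=1 → 637 − 1024 = -387.

unsigned = 637, signed = -387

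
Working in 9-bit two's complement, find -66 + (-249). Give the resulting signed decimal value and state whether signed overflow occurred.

197; overflow

-66 → 110111110
-249 → 100000111
  110111110
+ 100000111
= 011000101  (discard carry-out 1)
Result 011000101: MSB = 0 → value 197.
Both addends are negative but the stored result is non-negative: signed overflow. The true value -66 + (-249) = -315 lies outside [-256, 255].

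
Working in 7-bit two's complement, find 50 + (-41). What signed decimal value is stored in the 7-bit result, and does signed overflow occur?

9; no overflow

50 → 0110010
-41 → 1010111
  0110010
+ 1010111
= 0001001  (discard carry-out 1)
Result 0001001: MSB = 0 → value 9.
Addends have opposite signs, so signed overflow cannot occur.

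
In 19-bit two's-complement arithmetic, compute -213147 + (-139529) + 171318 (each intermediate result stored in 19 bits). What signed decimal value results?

-213147 + (-139529) = -352676 → wraps to 171612 (0101001111001011100)
171612 + 171318 = 342930 → wraps to -181358 (1010011101110010010)

-181358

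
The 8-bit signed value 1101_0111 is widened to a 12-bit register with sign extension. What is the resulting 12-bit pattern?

MSB of 11010111 is 1; replicate it into the new high bits.
1111|11010111 → 111111010111 (still -41).

111111010111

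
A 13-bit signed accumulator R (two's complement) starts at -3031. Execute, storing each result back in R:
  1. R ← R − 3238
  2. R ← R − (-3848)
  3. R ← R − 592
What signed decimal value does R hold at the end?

-3013

Start: R = -3031 = 1010000101001.
R = -3031 − 3238 = -6269; wraps to 1923 = 0011110000011
R = 1923 − (-3848) = 5771; wraps to -2421 = 1011010001011
R = -2421 − 592 = -3013 = 1010000111011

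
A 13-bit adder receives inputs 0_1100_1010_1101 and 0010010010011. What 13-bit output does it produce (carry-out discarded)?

  0110010101101
+ 0010010010011
= 1000101000000

1000101000000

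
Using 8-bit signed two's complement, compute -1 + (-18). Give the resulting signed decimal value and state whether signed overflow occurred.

-19; no overflow

-1 → 11111111
-18 → 11101110
  11111111
+ 11101110
= 11101101  (discard carry-out 1)
Result 11101101: MSB = 1 → 237 − 256 = -19.
Both addends are negative and so is the stored result: no signed overflow.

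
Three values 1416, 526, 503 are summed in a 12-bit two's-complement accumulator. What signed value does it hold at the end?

1416 + 526 = 1942 (011110010110)
1942 + 503 = 2445 → wraps to -1651 (100110001101)

-1651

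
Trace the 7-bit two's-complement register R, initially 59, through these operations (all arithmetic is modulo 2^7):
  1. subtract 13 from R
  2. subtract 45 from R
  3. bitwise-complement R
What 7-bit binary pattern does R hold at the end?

1111110

Start: R = 59 = 0111011.
R = 59 − 13 = 46 = 0101110
R = 46 − 45 = 1 = 0000001
R = NOT 0000001 = 1111110 = -2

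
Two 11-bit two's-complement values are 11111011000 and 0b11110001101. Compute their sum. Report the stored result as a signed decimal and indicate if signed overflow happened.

-155; no overflow

11111011000 = -40 (signed)
0b11110001101 → 11110001101 = -115 (signed)
  11111011000
+ 11110001101
= 11101100101  (discard carry-out 1)
Result 11101100101: MSB = 1 → 1893 − 2048 = -155.
Both addends are negative and so is the stored result: no signed overflow.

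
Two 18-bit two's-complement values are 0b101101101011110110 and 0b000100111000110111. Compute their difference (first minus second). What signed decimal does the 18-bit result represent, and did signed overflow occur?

-95041; no overflow

0b101101101011110110 → 101101101011110110 = -75018 (signed)
0b000100111000110111 → 000100111000110111 = 20023 (signed)
Subtract via negate-and-add: invert 000100111000110111 + 1 = 111011000111001001 (i.e. -20023).
  101101101011110110
+ 111011000111001001
= 101000110010111111  (discard carry-out 1)
Result 101000110010111111: MSB = 1 → 167103 − 262144 = -95041.
Both addends (after negating the subtrahend) are negative and so is the stored result: no signed overflow.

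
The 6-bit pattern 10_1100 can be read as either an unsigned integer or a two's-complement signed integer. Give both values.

Unsigned: 101100 = 44.
Signed: MSB=1 → 44 − 64 = -20.

unsigned = 44, signed = -20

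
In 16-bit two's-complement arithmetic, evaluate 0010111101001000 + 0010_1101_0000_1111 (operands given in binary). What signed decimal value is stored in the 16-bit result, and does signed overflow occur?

23639; no overflow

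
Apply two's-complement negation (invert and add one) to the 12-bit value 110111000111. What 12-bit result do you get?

Invert: 001000111000. Add 1: 001000111001.
Check: 110111000111 = -569, 001000111001 = 569.

001000111001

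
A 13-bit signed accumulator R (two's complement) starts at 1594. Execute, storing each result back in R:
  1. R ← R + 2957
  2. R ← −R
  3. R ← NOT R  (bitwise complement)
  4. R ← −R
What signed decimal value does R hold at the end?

3642

Start: R = 1594 = 0011000111010.
R = 1594 + 2957 = 4551; wraps to -3641 = 1000111000111
R = −(-3641) = 3641 = 0111000111001
R = NOT 0111000111001 = 1000111000110 = -3642
R = −(-3642) = 3642 = 0111000111010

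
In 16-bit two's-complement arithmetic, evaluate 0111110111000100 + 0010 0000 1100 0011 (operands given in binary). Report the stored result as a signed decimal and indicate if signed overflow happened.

0111110111000100 = 32196 (signed)
0010 0000 1100 0011 → 0010000011000011 = 8387 (signed)
  0111110111000100
+ 0010000011000011
= 1001111010000111
Result 1001111010000111: MSB = 1 → 40583 − 65536 = -24953.
Both addends are non-negative but the stored result is negative: signed overflow. The true value 32196 + 8387 = 40583 lies outside [-32768, 32767].

-24953; overflow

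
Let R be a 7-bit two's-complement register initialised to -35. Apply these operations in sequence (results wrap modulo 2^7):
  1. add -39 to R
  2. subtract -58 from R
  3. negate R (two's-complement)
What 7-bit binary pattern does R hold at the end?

0010000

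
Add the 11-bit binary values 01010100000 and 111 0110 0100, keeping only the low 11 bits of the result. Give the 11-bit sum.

  01010100000
+ 11101100100
= 01000000100  (discard carry-out 1)

01000000100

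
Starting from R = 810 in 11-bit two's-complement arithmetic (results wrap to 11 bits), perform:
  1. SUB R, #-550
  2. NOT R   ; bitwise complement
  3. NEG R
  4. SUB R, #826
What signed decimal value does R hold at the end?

535

Start: R = 810 = 01100101010.
R = 810 − (-550) = 1360; wraps to -688 = 10101010000
R = NOT 10101010000 = 01010101111 = 687
R = −(687) = -687 = 10101010001
R = -687 − 826 = -1513; wraps to 535 = 01000010111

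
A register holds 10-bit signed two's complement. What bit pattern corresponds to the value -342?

1010101010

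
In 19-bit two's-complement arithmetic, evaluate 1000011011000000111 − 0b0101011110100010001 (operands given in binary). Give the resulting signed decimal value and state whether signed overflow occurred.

96502; overflow

1000011011000000111 = -248313 (signed)
0b0101011110100010001 → 0101011110100010001 = 179473 (signed)
Subtract via negate-and-add: invert 0101011110100010001 + 1 = 1010100001011101111 (i.e. -179473).
  1000011011000000111
+ 1010100001011101111
= 0010111100011110110  (discard carry-out 1)
Result 0010111100011110110: MSB = 0 → value 96502.
Both addends (after negating the subtrahend) are negative but the stored result is non-negative: signed overflow. The true value -248313 − 179473 = -427786 lies outside [-262144, 262143].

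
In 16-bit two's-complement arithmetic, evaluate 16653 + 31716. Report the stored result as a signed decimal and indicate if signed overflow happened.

16653 → 0100000100001101
31716 → 0111101111100100
  0100000100001101
+ 0111101111100100
= 1011110011110001
Result 1011110011110001: MSB = 1 → 48369 − 65536 = -17167.
Both addends are non-negative but the stored result is negative: signed overflow. The true value 16653 + 31716 = 48369 lies outside [-32768, 32767].

-17167; overflow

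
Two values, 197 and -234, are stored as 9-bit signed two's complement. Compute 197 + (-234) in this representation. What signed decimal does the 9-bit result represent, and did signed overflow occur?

-37; no overflow

197 → 011000101
-234 → 100010110
  011000101
+ 100010110
= 111011011
Result 111011011: MSB = 1 → 475 − 512 = -37.
Addends have opposite signs, so signed overflow cannot occur.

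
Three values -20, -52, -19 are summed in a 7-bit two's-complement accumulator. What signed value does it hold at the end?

37

-20 + (-52) = -72 → wraps to 56 (0111000)
56 + (-19) = 37 (0100101)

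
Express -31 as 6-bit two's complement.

100001

|-31| = 31 = 011111 in 6 bits.
Invert the bits: 100000. Add 1: 100001.
Check: 100001 reads as 33 − 64 = -31.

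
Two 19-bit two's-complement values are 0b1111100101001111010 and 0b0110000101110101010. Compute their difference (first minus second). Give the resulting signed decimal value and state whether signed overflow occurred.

-213296; no overflow

0b1111100101001111010 → 1111100101001111010 = -13702 (signed)
0b0110000101110101010 → 0110000101110101010 = 199594 (signed)
Subtract via negate-and-add: invert 0110000101110101010 + 1 = 1001111010001010110 (i.e. -199594).
  1111100101001111010
+ 1001111010001010110
= 1001011111011010000  (discard carry-out 1)
Result 1001011111011010000: MSB = 1 → 310992 − 524288 = -213296.
Both addends (after negating the subtrahend) are negative and so is the stored result: no signed overflow.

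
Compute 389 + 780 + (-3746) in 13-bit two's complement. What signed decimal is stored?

389 + 780 = 1169 (0010010010001)
1169 + (-3746) = -2577 (1010111101111)

-2577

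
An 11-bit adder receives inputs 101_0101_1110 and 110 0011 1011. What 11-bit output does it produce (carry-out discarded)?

01110011001

  10101011110
+ 11000111011
= 01110011001  (discard carry-out 1)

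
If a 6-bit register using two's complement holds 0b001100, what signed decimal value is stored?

MSB is 0, so the value is non-negative: 001100 = 12.

12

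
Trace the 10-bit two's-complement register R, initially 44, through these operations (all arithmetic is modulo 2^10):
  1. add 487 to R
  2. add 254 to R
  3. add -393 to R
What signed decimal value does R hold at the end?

392

Start: R = 44 = 0000101100.
R = 44 + 487 = 531; wraps to -493 = 1000010011
R = -493 + 254 = -239 = 1100010001
R = -239 + (-393) = -632; wraps to 392 = 0110001000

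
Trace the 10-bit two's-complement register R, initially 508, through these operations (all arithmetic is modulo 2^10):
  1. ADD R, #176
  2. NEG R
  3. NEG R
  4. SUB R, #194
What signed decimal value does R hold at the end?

Start: R = 508 = 0111111100.
R = 508 + 176 = 684; wraps to -340 = 1010101100
R = −(-340) = 340 = 0101010100
R = −(340) = -340 = 1010101100
R = -340 − 194 = -534; wraps to 490 = 0111101010

490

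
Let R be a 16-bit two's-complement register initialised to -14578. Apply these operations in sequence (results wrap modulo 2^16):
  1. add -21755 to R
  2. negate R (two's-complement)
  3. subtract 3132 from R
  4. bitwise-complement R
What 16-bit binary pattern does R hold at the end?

0111111001001110

Start: R = -14578 = 1100011100001110.
R = -14578 + (-21755) = -36333; wraps to 29203 = 0111001000010011
R = −(29203) = -29203 = 1000110111101101
R = -29203 − 3132 = -32335 = 1000000110110001
R = NOT 1000000110110001 = 0111111001001110 = 32334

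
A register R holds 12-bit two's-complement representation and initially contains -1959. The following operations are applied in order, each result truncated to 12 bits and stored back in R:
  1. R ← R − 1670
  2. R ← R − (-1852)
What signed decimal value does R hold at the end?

Start: R = -1959 = 100001011001.
R = -1959 − 1670 = -3629; wraps to 467 = 000111010011
R = 467 − (-1852) = 2319; wraps to -1777 = 100100001111

-1777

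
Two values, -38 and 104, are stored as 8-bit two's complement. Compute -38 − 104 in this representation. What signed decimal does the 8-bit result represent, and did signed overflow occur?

114; overflow

-38 → 11011010
104 → 01101000
Subtract via negate-and-add: invert 01101000 + 1 = 10011000 (i.e. -104).
  11011010
+ 10011000
= 01110010  (discard carry-out 1)
Result 01110010: MSB = 0 → value 114.
Both addends (after negating the subtrahend) are negative but the stored result is non-negative: signed overflow. The true value -38 − 104 = -142 lies outside [-128, 127].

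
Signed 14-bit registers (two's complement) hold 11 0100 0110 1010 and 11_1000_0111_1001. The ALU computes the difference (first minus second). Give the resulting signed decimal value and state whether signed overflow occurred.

11 0100 0110 1010 → 11010001101010 = -2966 (signed)
11_1000_0111_1001 → 11100001111001 = -1927 (signed)
Subtract via negate-and-add: invert 11100001111001 + 1 = 00011110000111 (i.e. 1927).
  11010001101010
+ 00011110000111
= 11101111110001
Result 11101111110001: MSB = 1 → 15345 − 16384 = -1039.
Addends (after negating the subtrahend) have opposite signs, so signed overflow cannot occur.

-1039; no overflow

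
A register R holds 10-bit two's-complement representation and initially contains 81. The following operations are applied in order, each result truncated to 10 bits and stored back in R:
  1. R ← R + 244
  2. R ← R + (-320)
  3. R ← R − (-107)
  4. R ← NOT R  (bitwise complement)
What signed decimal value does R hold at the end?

-113

Start: R = 81 = 0001010001.
R = 81 + 244 = 325 = 0101000101
R = 325 + (-320) = 5 = 0000000101
R = 5 − (-107) = 112 = 0001110000
R = NOT 0001110000 = 1110001111 = -113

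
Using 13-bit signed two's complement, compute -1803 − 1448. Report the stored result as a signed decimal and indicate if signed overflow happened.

-3251; no overflow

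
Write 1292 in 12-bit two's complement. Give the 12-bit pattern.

010100001100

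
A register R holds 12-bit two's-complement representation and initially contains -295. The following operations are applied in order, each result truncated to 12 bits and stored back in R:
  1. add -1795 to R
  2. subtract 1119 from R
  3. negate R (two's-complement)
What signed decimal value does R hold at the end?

-887

Start: R = -295 = 111011011001.
R = -295 + (-1795) = -2090; wraps to 2006 = 011111010110
R = 2006 − 1119 = 887 = 001101110111
R = −(887) = -887 = 110010001001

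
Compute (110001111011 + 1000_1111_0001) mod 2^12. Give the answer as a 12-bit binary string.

  110001111011
+ 100011110001
= 010101101100  (discard carry-out 1)

010101101100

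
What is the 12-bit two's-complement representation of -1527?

|-1527| = 1527 = 010111110111 in 12 bits.
Invert the bits: 101000001000. Add 1: 101000001001.

101000001001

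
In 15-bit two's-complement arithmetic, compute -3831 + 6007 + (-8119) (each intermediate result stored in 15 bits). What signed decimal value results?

-5943

-3831 + 6007 = 2176 (000100010000000)
2176 + (-8119) = -5943 (110100011001001)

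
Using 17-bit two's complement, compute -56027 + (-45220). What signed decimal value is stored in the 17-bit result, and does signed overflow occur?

-56027 → 10010010100100101
-45220 → 10100111101011100
  10010010100100101
+ 10100111101011100
= 00111010010000001  (discard carry-out 1)
Result 00111010010000001: MSB = 0 → value 29825.
Both addends are negative but the stored result is non-negative: signed overflow. The true value -56027 + (-45220) = -101247 lies outside [-65536, 65535].

29825; overflow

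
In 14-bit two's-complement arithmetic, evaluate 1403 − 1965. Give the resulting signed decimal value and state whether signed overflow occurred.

1403 → 00010101111011
1965 → 00011110101101
Subtract via negate-and-add: invert 00011110101101 + 1 = 11100001010011 (i.e. -1965).
  00010101111011
+ 11100001010011
= 11110111001110
Result 11110111001110: MSB = 1 → 15822 − 16384 = -562.
Addends (after negating the subtrahend) have opposite signs, so signed overflow cannot occur.

-562; no overflow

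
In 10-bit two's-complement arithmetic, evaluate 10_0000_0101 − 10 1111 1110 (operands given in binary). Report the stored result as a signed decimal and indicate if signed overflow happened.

-249; no overflow

10_0000_0101 → 1000000101 = -507 (signed)
10 1111 1110 → 1011111110 = -258 (signed)
Subtract via negate-and-add: invert 1011111110 + 1 = 0100000010 (i.e. 258).
  1000000101
+ 0100000010
= 1100000111
Result 1100000111: MSB = 1 → 775 − 1024 = -249.
Addends (after negating the subtrahend) have opposite signs, so signed overflow cannot occur.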